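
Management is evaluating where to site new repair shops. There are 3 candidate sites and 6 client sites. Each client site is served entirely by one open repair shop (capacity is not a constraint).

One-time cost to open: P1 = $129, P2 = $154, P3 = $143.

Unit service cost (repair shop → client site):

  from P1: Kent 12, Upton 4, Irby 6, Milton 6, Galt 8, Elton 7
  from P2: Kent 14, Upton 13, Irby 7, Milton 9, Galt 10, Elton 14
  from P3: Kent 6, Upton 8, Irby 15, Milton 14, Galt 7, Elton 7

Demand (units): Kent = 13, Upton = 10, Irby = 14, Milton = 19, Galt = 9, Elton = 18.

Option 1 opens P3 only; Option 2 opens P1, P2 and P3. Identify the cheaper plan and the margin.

Option 1: {P3}: Kent→P3 6·13=78, Upton→P3 8·10=80, Irby→P3 15·14=210, Milton→P3 14·19=266, Galt→P3 7·9=63, Elton→P3 7·18=126. Service 823; fixed 143; total 966.
Option 2: {P1, P2, P3}: Kent→P3 6·13=78, Upton→P1 4·10=40, Irby→P1 6·14=84, Milton→P1 6·19=114, Galt→P3 7·9=63, Elton→P1 7·18=126. Service 505; fixed 426; total 931.
Difference: |966 − 931| = 35.

Option 2 is cheaper by 35.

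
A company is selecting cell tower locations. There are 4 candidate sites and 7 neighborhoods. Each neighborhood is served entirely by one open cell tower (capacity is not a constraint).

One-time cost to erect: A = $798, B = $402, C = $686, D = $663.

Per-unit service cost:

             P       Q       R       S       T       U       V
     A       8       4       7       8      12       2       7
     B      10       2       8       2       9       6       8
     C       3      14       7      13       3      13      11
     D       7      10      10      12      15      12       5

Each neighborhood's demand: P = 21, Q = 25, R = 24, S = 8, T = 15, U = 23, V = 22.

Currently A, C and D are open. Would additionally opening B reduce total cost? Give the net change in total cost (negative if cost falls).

No — net change +304 (cost rises by 304).

Current service cost with {A, C, D}: 596.
Adding B: each neighborhood re-picks its cheapest; new service cost 498, saving 98.
Extra fixed cost: 402. Net change = 402 − 98 = 304.
(Totals: 2743 → 3047.)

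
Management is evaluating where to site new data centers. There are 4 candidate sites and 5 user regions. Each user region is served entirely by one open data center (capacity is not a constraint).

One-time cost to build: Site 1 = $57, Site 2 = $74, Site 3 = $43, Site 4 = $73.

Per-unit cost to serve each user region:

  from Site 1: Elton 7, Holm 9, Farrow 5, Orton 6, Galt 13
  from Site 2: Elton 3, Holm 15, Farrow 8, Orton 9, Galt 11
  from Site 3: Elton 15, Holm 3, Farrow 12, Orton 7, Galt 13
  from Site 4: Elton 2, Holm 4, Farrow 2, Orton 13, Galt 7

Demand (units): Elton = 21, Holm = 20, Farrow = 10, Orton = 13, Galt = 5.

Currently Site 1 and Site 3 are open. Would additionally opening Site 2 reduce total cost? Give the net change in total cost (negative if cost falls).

Yes — net change −20 (cost falls by 20).

Current service cost with {Site 1, Site 3}: 400.
Adding Site 2: each user region re-picks its cheapest; new service cost 306, saving 94.
Extra fixed cost: 74. Net change = 74 − 94 = -20.
(Totals: 500 → 480.)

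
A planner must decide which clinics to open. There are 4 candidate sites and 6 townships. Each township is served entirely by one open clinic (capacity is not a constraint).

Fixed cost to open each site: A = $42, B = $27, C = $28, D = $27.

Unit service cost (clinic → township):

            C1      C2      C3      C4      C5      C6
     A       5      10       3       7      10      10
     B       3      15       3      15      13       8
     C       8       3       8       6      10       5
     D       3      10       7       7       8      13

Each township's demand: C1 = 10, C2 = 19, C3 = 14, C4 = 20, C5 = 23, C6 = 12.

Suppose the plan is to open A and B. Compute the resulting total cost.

Total cost: 797

Each township is assigned to its cheapest site among the open ones.
{A, B}: C1→B 3·10=30, C2→A 10·19=190, C3→A 3·14=42, C4→A 7·20=140, C5→A 10·23=230, C6→B 8·12=96. Service 728; fixed 69; total 797.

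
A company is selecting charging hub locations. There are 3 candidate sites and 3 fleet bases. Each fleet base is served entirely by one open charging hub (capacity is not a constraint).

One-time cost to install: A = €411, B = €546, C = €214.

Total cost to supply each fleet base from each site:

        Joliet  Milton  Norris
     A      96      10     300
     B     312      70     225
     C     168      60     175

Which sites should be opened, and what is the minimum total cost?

For any fixed open set, each fleet base goes to its cheapest open site; total = fixed + service.
{C}: Joliet→C 168, Milton→C 60, Norris→C 175. Service 403; fixed 214; total 617.
{A}: service 406 + fixed 411 = 817
{A, C}: service 281 + fixed 625 = 906
{A, B, C}: Joliet→A 96, Milton→A 10, Norris→C 175. Service 281; fixed 1171; total 1452.
No other subset beats 617.

Open C only; minimum total cost 617.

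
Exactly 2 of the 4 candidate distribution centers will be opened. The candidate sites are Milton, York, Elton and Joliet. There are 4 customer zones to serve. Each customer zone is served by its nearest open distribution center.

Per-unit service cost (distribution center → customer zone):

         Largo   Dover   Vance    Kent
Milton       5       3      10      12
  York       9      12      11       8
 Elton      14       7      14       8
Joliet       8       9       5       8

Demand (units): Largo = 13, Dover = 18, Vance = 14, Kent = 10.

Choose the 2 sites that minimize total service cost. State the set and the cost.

Choose Milton and Joliet; total service cost 269.

With exactly 2 open, each customer zone uses its cheapest among the chosen.
{Milton, Joliet}: Largo→Milton 5·13=65, Dover→Milton 3·18=54, Vance→Joliet 5·14=70, Kent→Joliet 8·10=80. Service cost 269.
{Milton, York}: service cost 339
{Milton, Elton}: service cost 339
Among all 6 size-2 choices, {Milton, Joliet} is lowest.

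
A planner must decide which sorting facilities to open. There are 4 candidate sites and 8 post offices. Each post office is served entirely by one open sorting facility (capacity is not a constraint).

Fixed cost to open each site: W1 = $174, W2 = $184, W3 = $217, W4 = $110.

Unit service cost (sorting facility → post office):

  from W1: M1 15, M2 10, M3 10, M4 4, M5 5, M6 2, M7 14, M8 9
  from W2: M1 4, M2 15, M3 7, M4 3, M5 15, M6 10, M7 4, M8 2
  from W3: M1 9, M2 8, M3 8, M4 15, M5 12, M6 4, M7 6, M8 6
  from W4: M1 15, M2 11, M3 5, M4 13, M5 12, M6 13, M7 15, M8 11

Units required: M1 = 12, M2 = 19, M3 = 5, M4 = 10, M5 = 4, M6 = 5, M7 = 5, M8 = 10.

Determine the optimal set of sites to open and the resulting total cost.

For any fixed open set, each post office goes to its cheapest open site; total = fixed + service.
{W1, W2}: M1→W2 4·12=48, M2→W1 10·19=190, M3→W2 7·5=35, M4→W2 3·10=30, M5→W1 5·4=20, M6→W1 2·5=10, M7→W2 4·5=20, M8→W2 2·10=20. Service 373; fixed 358; total 731.
{W2}: service 548 + fixed 184 = 732
{W2, W4}: service 450 + fixed 294 = 744
{W1, W2, W3, W4}: service 325 + fixed 685 = 1010
No other subset beats 731.

Open W1 and W2; minimum total cost 731.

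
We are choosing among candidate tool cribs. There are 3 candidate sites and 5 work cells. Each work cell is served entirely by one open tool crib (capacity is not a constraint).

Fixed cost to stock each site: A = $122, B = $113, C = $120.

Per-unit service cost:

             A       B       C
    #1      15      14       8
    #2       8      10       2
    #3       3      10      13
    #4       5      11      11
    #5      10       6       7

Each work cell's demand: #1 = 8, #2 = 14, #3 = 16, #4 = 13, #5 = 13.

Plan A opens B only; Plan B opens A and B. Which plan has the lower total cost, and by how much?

Plan A: {B}: #1→B 14·8=112, #2→B 10·14=140, #3→B 10·16=160, #4→B 11·13=143, #5→B 6·13=78. Service 633; fixed 113; total 746.
Plan B: {A, B}: #1→B 14·8=112, #2→A 8·14=112, #3→A 3·16=48, #4→A 5·13=65, #5→B 6·13=78. Service 415; fixed 235; total 650.
Difference: |746 − 650| = 96.

Plan B is cheaper by 96.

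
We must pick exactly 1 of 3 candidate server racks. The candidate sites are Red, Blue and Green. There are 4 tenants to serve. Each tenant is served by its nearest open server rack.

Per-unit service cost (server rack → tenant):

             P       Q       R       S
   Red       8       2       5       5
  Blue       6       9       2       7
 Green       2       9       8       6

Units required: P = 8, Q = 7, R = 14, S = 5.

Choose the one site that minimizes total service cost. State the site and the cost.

Choose Red only; total service cost 173.

With exactly 1 open, each tenant uses its cheapest among the chosen.
{Red}: P→Red 8·8=64, Q→Red 2·7=14, R→Red 5·14=70, S→Red 5·5=25. Service cost 173.
{Blue}: service cost 174
{Green}: service cost 221
Among all 3 size-1 choices, {Red} is lowest.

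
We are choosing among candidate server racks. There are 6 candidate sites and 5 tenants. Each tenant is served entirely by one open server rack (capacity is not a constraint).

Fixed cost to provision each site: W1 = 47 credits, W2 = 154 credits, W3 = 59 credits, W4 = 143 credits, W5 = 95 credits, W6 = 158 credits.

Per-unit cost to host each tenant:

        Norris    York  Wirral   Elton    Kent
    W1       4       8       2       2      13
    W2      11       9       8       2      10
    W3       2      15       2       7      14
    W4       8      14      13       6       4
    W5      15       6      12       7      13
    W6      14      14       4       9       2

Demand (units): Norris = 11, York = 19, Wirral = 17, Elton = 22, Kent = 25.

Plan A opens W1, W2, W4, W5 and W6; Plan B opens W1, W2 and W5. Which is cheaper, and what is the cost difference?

Plan B is cheaper by 101.

Plan A: {W1, W2, W4, W5, W6}: Norris→W1 4·11=44, York→W5 6·19=114, Wirral→W1 2·17=34, Elton→W1 2·22=44, Kent→W6 2·25=50. Service 286; fixed 597; total 883.
Plan B: {W1, W2, W5}: Norris→W1 4·11=44, York→W5 6·19=114, Wirral→W1 2·17=34, Elton→W1 2·22=44, Kent→W2 10·25=250. Service 486; fixed 296; total 782.
Difference: |883 − 782| = 101.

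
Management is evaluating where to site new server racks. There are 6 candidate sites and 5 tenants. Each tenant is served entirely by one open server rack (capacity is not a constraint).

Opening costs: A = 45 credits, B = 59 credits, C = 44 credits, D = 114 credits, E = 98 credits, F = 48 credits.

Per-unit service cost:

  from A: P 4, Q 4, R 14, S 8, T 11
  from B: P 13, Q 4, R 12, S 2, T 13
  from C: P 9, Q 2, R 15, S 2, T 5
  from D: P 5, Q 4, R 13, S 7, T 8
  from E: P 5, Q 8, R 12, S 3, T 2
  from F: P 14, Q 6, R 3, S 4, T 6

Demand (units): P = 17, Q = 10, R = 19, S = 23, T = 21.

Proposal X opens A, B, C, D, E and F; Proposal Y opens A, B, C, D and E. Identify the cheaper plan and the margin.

Proposal X is cheaper by 123.

Proposal X: {A, B, C, D, E, F}: P→A 4·17=68, Q→C 2·10=20, R→F 3·19=57, S→B 2·23=46, T→E 2·21=42. Service 233; fixed 408; total 641.
Proposal Y: {A, B, C, D, E}: P→A 4·17=68, Q→C 2·10=20, R→B 12·19=228, S→B 2·23=46, T→E 2·21=42. Service 404; fixed 360; total 764.
Difference: |641 − 764| = 123.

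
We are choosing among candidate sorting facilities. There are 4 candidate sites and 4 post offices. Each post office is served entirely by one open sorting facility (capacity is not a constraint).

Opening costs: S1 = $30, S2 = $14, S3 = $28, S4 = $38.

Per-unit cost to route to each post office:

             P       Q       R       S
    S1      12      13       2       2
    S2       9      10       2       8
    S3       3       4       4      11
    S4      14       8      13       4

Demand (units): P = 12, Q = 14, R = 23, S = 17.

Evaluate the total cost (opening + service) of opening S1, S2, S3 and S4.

Total cost: 282

Each post office is assigned to its cheapest site among the open ones.
{S1, S2, S3, S4}: P→S3 3·12=36, Q→S3 4·14=56, R→S1 2·23=46, S→S1 2·17=34. Service 172; fixed 110; total 282.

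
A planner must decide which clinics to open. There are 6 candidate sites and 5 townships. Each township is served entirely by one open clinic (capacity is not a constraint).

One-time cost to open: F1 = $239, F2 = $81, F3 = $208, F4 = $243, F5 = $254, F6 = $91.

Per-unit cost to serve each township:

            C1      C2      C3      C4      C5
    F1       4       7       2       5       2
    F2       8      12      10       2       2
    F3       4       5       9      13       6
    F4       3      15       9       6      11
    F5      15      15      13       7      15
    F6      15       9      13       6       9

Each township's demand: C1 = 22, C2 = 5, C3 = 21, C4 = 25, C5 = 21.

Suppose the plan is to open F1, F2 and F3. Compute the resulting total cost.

Each township is assigned to its cheapest site among the open ones.
{F1, F2, F3}: C1→F1 4·22=88, C2→F3 5·5=25, C3→F1 2·21=42, C4→F2 2·25=50, C5→F1 2·21=42. Service 247; fixed 528; total 775.

Total cost: 775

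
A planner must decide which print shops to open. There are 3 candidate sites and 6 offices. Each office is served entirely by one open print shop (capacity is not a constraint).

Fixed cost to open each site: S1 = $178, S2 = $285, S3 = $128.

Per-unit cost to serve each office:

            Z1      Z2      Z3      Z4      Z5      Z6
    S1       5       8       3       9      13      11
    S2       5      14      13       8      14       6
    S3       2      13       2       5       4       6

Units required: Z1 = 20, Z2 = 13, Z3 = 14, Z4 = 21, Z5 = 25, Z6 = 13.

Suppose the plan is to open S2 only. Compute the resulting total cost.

Total cost: 1345

Each office is assigned to its cheapest site among the open ones.
{S2}: Z1→S2 5·20=100, Z2→S2 14·13=182, Z3→S2 13·14=182, Z4→S2 8·21=168, Z5→S2 14·25=350, Z6→S2 6·13=78. Service 1060; fixed 285; total 1345.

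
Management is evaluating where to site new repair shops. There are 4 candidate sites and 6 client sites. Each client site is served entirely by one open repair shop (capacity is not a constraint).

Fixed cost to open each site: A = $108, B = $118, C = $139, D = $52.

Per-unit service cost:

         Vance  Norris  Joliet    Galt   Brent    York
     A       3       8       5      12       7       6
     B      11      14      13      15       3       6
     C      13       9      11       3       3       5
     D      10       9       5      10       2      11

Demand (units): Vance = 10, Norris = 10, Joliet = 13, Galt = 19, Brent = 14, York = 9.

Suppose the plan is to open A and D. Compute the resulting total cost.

Each client site is assigned to its cheapest site among the open ones.
{A, D}: Vance→A 3·10=30, Norris→A 8·10=80, Joliet→A 5·13=65, Galt→D 10·19=190, Brent→D 2·14=28, York→A 6·9=54. Service 447; fixed 160; total 607.

Total cost: 607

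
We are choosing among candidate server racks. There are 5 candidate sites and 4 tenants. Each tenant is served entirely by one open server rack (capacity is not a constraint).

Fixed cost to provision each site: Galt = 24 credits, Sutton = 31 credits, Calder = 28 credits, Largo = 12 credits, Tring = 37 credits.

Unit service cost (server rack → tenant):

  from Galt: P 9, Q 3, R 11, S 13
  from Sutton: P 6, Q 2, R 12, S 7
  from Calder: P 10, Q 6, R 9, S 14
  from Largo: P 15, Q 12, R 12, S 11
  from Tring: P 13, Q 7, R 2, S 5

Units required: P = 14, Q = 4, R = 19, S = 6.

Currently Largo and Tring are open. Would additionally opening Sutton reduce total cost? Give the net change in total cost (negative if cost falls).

Yes — net change −87 (cost falls by 87).

Current service cost with {Largo, Tring}: 278.
Adding Sutton: each tenant re-picks its cheapest; new service cost 160, saving 118.
Extra fixed cost: 31. Net change = 31 − 118 = -87.
(Totals: 327 → 240.)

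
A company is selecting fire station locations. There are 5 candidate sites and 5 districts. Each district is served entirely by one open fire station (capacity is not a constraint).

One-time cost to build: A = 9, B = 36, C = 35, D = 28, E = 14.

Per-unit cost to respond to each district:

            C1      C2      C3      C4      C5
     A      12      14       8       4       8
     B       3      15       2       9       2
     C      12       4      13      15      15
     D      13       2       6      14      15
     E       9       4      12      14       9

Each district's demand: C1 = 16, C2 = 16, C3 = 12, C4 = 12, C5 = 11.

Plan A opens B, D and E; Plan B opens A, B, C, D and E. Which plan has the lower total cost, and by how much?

Plan A: {B, D, E}: C1→B 3·16=48, C2→D 2·16=32, C3→B 2·12=24, C4→B 9·12=108, C5→B 2·11=22. Service 234; fixed 78; total 312.
Plan B: {A, B, C, D, E}: C1→B 3·16=48, C2→D 2·16=32, C3→B 2·12=24, C4→A 4·12=48, C5→B 2·11=22. Service 174; fixed 122; total 296.
Difference: |312 − 296| = 16.

Plan B is cheaper by 16.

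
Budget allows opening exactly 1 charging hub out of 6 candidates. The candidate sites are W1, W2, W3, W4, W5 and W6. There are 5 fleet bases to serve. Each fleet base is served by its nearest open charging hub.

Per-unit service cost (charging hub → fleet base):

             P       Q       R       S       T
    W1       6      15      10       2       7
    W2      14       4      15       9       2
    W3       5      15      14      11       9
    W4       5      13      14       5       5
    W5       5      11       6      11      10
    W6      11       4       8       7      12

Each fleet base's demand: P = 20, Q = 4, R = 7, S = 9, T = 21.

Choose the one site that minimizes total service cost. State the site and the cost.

Choose W4 only; total service cost 400.

With exactly 1 open, each fleet base uses its cheapest among the chosen.
{W4}: P→W4 5·20=100, Q→W4 13·4=52, R→W4 14·7=98, S→W4 5·9=45, T→W4 5·21=105. Service cost 400.
{W1}: service cost 415
{W5}: service cost 495
Among all 6 size-1 choices, {W4} is lowest.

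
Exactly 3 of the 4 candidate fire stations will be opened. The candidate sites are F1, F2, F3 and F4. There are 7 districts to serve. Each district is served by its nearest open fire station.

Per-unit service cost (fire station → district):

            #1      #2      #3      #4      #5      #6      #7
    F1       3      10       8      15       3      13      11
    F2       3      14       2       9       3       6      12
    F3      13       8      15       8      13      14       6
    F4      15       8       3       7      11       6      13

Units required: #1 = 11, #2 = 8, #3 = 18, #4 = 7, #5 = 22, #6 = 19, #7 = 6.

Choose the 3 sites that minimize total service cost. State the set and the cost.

Choose F2, F3 and F4; total service cost 398.

With exactly 3 open, each district uses its cheapest among the chosen.
{F2, F3, F4}: #1→F2 3·11=33, #2→F3 8·8=64, #3→F2 2·18=36, #4→F4 7·7=49, #5→F2 3·22=66, #6→F2 6·19=114, #7→F3 6·6=36. Service cost 398.
{F1, F2, F3}: service cost 405
{F1, F3, F4}: service cost 416
Among all 4 size-3 choices, {F2, F3, F4} is lowest.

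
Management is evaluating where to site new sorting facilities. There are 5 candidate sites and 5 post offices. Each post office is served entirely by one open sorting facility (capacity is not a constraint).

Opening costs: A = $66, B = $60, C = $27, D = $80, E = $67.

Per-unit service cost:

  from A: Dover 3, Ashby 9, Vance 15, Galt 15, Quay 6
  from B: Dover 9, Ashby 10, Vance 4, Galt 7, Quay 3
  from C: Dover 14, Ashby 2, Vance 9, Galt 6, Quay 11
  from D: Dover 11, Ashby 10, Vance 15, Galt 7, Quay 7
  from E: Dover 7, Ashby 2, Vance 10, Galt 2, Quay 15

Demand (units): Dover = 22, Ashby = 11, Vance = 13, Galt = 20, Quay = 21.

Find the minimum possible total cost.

Minimum total cost: 436

For any fixed open set, each post office goes to its cheapest open site; total = fixed + service.
{A, B, E}: Dover→A 3·22=66, Ashby→E 2·11=22, Vance→B 4·13=52, Galt→E 2·20=40, Quay→B 3·21=63. Service 243; fixed 193; total 436.
{B, E}: service 331 + fixed 127 = 458
{A, B, C, E}: Dover→A 3·22=66, Ashby→C 2·11=22, Vance→B 4·13=52, Galt→E 2·20=40, Quay→B 3·21=63. Service 243; fixed 220; total 463.
{A, B, C, D, E}: service 243 + fixed 300 = 543
No other subset beats 436.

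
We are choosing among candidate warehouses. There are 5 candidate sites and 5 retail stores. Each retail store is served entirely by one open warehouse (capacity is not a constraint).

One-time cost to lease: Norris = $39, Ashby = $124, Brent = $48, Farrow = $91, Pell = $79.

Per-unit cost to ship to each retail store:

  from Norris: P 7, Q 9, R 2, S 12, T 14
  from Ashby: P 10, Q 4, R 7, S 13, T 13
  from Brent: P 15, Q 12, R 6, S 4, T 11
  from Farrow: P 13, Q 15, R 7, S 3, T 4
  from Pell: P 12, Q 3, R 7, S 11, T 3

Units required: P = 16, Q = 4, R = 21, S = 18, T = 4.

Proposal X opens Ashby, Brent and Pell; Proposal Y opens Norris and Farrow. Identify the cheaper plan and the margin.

Proposal Y is cheaper by 243.

Proposal X: {Ashby, Brent, Pell}: P→Ashby 10·16=160, Q→Pell 3·4=12, R→Brent 6·21=126, S→Brent 4·18=72, T→Pell 3·4=12. Service 382; fixed 251; total 633.
Proposal Y: {Norris, Farrow}: P→Norris 7·16=112, Q→Norris 9·4=36, R→Norris 2·21=42, S→Farrow 3·18=54, T→Farrow 4·4=16. Service 260; fixed 130; total 390.
Difference: |633 − 390| = 243.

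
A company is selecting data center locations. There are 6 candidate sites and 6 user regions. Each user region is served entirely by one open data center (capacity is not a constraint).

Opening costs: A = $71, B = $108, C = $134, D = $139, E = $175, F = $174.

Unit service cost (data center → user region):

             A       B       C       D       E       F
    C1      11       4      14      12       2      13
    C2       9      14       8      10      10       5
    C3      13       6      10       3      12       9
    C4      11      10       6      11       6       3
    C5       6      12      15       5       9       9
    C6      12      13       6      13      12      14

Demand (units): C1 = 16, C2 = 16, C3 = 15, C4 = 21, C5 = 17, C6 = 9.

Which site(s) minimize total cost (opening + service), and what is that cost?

Open B and F; minimum total cost 849.

For any fixed open set, each user region goes to its cheapest open site; total = fixed + service.
{B, F}: C1→B 4·16=64, C2→F 5·16=80, C3→B 6·15=90, C4→F 3·21=63, C5→F 9·17=153, C6→B 13·9=117. Service 567; fixed 282; total 849.
{A, B, F}: service 507 + fixed 353 = 860
{D, E}: service 556 + fixed 314 = 870
{A, B, C, D, E, F}: C1→E 2·16=32, C2→F 5·16=80, C3→D 3·15=45, C4→F 3·21=63, C5→D 5·17=85, C6→C 6·9=54. Service 359; fixed 801; total 1160.
No other subset beats 849.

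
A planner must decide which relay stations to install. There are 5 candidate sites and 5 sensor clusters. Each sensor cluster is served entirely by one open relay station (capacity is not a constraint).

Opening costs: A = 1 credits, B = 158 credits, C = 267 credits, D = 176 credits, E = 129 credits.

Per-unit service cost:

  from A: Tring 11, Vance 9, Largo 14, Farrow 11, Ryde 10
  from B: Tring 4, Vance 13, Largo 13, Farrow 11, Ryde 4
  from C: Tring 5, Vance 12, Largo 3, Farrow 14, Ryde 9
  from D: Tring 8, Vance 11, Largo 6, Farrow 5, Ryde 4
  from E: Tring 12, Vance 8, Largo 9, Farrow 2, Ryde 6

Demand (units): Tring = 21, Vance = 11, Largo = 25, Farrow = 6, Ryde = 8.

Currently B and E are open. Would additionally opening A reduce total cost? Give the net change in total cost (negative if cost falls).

No — net change +1 (cost rises by 1).

Current service cost with {B, E}: 441.
Adding A: each sensor cluster re-picks its cheapest; new service cost 441, saving 0.
Extra fixed cost: 1. Net change = 1 − 0 = 1.
(Totals: 728 → 729.)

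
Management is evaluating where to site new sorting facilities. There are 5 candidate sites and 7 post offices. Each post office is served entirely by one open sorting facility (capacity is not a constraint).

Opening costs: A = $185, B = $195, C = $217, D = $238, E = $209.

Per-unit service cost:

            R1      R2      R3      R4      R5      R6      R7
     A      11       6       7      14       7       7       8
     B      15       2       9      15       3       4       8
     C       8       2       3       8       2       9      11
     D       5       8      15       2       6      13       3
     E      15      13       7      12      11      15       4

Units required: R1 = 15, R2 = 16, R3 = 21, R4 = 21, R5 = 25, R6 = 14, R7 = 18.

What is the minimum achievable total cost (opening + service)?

For any fixed open set, each post office goes to its cheapest open site; total = fixed + service.
{C, D}: R1→D 5·15=75, R2→C 2·16=32, R3→C 3·21=63, R4→D 2·21=42, R5→C 2·25=50, R6→C 9·14=126, R7→D 3·18=54. Service 442; fixed 455; total 897.
{B, D}: service 523 + fixed 433 = 956
{C}: service 757 + fixed 217 = 974
{A, B, C, D, E}: service 372 + fixed 1044 = 1416
No other subset beats 897.

Minimum total cost: 897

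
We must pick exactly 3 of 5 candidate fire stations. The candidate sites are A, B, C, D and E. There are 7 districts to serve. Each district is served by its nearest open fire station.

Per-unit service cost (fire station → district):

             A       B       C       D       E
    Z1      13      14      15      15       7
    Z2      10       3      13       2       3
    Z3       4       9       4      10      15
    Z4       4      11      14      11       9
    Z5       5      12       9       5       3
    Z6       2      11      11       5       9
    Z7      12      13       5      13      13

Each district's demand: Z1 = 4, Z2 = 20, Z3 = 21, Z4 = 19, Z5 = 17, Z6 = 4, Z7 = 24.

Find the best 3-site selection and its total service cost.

With exactly 3 open, each district uses its cheapest among the chosen.
{A, C, E}: Z1→E 7·4=28, Z2→E 3·20=60, Z3→A 4·21=84, Z4→A 4·19=76, Z5→E 3·17=51, Z6→A 2·4=8, Z7→C 5·24=120. Service cost 427.
{A, C, D}: service cost 465
{A, B, C}: service cost 485
Among all 10 size-3 choices, {A, C, E} is lowest.

Choose A, C and E; total service cost 427.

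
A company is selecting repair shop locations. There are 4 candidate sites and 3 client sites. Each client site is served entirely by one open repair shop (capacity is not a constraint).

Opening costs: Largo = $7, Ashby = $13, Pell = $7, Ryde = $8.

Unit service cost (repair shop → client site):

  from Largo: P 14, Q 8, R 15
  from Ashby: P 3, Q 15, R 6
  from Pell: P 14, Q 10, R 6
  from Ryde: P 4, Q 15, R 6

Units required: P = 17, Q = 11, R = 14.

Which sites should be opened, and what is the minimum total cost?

Open Largo and Ashby; minimum total cost 243.

For any fixed open set, each client site goes to its cheapest open site; total = fixed + service.
{Largo, Ashby}: P→Ashby 3·17=51, Q→Largo 8·11=88, R→Ashby 6·14=84. Service 223; fixed 20; total 243.
{Largo, Ashby, Pell}: service 223 + fixed 27 = 250
{Largo, Ashby, Ryde}: service 223 + fixed 28 = 251
{Largo, Ashby, Pell, Ryde}: P→Ashby 3·17=51, Q→Largo 8·11=88, R→Ashby 6·14=84. Service 223; fixed 35; total 258.
No other subset beats 243.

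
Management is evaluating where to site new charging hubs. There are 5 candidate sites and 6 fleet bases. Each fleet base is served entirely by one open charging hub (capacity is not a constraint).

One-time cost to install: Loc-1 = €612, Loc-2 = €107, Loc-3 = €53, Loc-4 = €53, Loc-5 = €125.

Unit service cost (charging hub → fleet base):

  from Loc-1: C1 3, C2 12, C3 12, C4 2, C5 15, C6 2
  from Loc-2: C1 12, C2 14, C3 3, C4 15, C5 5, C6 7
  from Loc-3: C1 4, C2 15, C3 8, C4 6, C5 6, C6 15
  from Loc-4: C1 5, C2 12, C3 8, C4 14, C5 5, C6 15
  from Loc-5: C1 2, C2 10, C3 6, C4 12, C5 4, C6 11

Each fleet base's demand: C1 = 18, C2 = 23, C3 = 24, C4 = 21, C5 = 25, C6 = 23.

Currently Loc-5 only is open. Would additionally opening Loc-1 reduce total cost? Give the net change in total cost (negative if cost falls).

Current service cost with {Loc-5}: 1015.
Adding Loc-1: each fleet base re-picks its cheapest; new service cost 598, saving 417.
Extra fixed cost: 612. Net change = 612 − 417 = 195.
(Totals: 1140 → 1335.)

No — net change +195 (cost rises by 195).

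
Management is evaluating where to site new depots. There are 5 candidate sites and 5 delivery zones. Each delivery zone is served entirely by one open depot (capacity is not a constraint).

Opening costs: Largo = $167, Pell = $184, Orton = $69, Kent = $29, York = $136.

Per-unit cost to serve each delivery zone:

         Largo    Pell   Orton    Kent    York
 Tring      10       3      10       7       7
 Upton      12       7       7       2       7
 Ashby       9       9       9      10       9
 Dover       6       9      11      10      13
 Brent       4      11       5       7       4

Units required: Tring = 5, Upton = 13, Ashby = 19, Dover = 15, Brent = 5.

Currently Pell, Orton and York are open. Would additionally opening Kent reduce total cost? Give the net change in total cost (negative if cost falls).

Yes — net change −36 (cost falls by 36).

Current service cost with {Pell, Orton, York}: 432.
Adding Kent: each delivery zone re-picks its cheapest; new service cost 367, saving 65.
Extra fixed cost: 29. Net change = 29 − 65 = -36.
(Totals: 821 → 785.)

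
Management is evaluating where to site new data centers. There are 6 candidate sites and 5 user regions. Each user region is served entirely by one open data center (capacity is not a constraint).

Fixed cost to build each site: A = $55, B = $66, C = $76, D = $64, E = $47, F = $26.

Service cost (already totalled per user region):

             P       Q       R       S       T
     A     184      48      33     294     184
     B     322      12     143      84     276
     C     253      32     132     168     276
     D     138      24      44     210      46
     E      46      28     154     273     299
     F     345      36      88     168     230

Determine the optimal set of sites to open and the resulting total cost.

For any fixed open set, each user region goes to its cheapest open site; total = fixed + service.
{B, D, E}: P→E 46, Q→B 12, R→D 44, S→B 84, T→D 46. Service 232; fixed 177; total 409.
{B, D, E, F}: P→E 46, Q→B 12, R→D 44, S→B 84, T→D 46. Service 232; fixed 203; total 435.
{A, B, D, E}: service 221 + fixed 232 = 453
{A, B, C, D, E, F}: service 221 + fixed 334 = 555
No other subset beats 409.

Open B, D and E; minimum total cost 409.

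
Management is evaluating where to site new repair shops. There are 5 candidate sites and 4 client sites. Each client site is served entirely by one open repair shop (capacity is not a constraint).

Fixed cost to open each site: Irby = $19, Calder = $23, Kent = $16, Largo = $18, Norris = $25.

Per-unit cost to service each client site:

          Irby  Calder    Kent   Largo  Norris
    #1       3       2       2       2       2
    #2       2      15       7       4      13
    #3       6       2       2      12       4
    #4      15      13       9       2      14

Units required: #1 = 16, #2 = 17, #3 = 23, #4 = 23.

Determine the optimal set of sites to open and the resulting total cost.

Open Irby, Kent and Largo; minimum total cost 211.

For any fixed open set, each client site goes to its cheapest open site; total = fixed + service.
{Irby, Kent, Largo}: #1→Kent 2·16=32, #2→Irby 2·17=34, #3→Kent 2·23=46, #4→Largo 2·23=46. Service 158; fixed 53; total 211.
{Irby, Calder, Largo}: service 158 + fixed 60 = 218
{Kent, Largo}: #1→Kent 2·16=32, #2→Largo 4·17=68, #3→Kent 2·23=46, #4→Largo 2·23=46. Service 192; fixed 34; total 226.
{Irby, Calder, Kent, Largo, Norris}: service 158 + fixed 101 = 259
No other subset beats 211.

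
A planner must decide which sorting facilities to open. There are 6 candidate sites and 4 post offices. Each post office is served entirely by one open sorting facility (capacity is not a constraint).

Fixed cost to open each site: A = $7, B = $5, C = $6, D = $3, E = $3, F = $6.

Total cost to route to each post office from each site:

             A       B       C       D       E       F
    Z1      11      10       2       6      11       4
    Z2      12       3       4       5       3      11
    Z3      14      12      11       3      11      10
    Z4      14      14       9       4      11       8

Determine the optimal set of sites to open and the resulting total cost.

For any fixed open set, each post office goes to its cheapest open site; total = fixed + service.
{D}: Z1→D 6, Z2→D 5, Z3→D 3, Z4→D 4. Service 18; fixed 3; total 21.
{C, D}: Z1→C 2, Z2→C 4, Z3→D 3, Z4→D 4. Service 13; fixed 9; total 22.
{D, E}: service 16 + fixed 6 = 22
{A, B, C, D, E, F}: Z1→C 2, Z2→B 3, Z3→D 3, Z4→D 4. Service 12; fixed 30; total 42.
No other subset beats 21.

Open D only; minimum total cost 21.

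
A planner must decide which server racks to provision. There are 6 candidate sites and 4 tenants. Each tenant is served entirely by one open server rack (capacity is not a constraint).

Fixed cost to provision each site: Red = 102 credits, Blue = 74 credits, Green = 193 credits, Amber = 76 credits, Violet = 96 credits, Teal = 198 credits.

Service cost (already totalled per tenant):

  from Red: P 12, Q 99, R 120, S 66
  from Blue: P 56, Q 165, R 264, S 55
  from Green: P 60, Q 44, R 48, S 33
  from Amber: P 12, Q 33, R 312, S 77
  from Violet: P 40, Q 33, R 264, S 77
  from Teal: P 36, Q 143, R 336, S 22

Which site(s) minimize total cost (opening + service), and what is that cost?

For any fixed open set, each tenant goes to its cheapest open site; total = fixed + service.
{Green}: P→Green 60, Q→Green 44, R→Green 48, S→Green 33. Service 185; fixed 193; total 378.
{Green, Amber}: service 126 + fixed 269 = 395
{Red}: service 297 + fixed 102 = 399
{Red, Blue, Green, Amber, Violet, Teal}: P→Red 12, Q→Amber 33, R→Green 48, S→Teal 22. Service 115; fixed 739; total 854.
No other subset beats 378.

Open Green only; minimum total cost 378.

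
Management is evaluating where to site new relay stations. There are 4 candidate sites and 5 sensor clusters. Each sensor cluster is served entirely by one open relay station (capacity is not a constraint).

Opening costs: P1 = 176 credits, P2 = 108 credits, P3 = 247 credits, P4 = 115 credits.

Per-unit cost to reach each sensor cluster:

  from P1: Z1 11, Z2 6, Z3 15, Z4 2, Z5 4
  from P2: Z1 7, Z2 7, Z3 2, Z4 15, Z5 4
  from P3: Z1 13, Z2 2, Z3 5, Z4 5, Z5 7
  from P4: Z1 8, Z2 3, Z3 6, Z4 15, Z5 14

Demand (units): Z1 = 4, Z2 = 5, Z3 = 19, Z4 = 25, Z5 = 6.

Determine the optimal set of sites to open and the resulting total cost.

Open P1 and P2; minimum total cost 454.

For any fixed open set, each sensor cluster goes to its cheapest open site; total = fixed + service.
{P1, P2}: Z1→P2 7·4=28, Z2→P1 6·5=30, Z3→P2 2·19=38, Z4→P1 2·25=50, Z5→P1 4·6=24. Service 170; fixed 284; total 454.
{P1, P4}: service 235 + fixed 291 = 526
{P1, P2, P4}: service 155 + fixed 399 = 554
{P1, P2, P3, P4}: Z1→P2 7·4=28, Z2→P3 2·5=10, Z3→P2 2·19=38, Z4→P1 2·25=50, Z5→P1 4·6=24. Service 150; fixed 646; total 796.
No other subset beats 454.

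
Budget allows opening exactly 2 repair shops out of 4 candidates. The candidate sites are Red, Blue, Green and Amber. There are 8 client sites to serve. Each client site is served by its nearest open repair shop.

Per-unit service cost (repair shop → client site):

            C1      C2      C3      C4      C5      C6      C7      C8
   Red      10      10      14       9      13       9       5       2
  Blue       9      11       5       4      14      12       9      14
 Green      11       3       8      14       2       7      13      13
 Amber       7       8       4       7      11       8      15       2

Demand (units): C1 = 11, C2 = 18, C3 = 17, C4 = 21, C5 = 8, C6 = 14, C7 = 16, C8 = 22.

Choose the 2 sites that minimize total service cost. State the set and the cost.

Choose Green and Amber; total service cost 712.

With exactly 2 open, each client site uses its cheapest among the chosen.
{Green, Amber}: C1→Amber 7·11=77, C2→Green 3·18=54, C3→Amber 4·17=68, C4→Amber 7·21=147, C5→Green 2·8=16, C6→Green 7·14=98, C7→Green 13·16=208, C8→Amber 2·22=44. Service cost 712.
{Red, Green}: service cost 727
{Red, Amber}: service cost 760
Among all 6 size-2 choices, {Green, Amber} is lowest.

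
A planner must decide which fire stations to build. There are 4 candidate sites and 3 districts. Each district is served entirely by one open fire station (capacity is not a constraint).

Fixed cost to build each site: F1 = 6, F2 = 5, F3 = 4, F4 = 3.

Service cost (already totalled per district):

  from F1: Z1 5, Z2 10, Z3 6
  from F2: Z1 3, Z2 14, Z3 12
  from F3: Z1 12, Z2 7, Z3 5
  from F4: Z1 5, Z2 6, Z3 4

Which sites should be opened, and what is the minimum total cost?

Open F4 only; minimum total cost 18.

For any fixed open set, each district goes to its cheapest open site; total = fixed + service.
{F4}: Z1→F4 5, Z2→F4 6, Z3→F4 4. Service 15; fixed 3; total 18.
{F2, F4}: Z1→F2 3, Z2→F4 6, Z3→F4 4. Service 13; fixed 8; total 21.
{F3, F4}: Z1→F4 5, Z2→F4 6, Z3→F4 4. Service 15; fixed 7; total 22.
{F1, F2, F3, F4}: service 13 + fixed 18 = 31
(All 15 nonempty subsets were checked; F4 only is lowest.)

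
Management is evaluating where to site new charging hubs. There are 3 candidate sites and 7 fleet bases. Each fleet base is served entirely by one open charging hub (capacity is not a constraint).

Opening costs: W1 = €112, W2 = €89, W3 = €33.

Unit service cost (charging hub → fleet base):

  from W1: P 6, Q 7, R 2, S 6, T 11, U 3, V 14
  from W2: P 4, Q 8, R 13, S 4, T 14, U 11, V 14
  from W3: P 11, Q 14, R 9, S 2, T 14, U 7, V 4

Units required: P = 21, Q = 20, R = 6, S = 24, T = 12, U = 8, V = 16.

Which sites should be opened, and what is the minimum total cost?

Open W1 and W3; minimum total cost 691.

For any fixed open set, each fleet base goes to its cheapest open site; total = fixed + service.
{W1, W3}: P→W1 6·21=126, Q→W1 7·20=140, R→W1 2·6=12, S→W3 2·24=48, T→W1 11·12=132, U→W1 3·8=24, V→W3 4·16=64. Service 546; fixed 145; total 691.
{W1, W2, W3}: service 504 + fixed 234 = 738
{W2, W3}: P→W2 4·21=84, Q→W2 8·20=160, R→W3 9·6=54, S→W3 2·24=48, T→W2 14·12=168, U→W3 7·8=56, V→W3 4·16=64. Service 634; fixed 122; total 756.
{W3}: service 901 + fixed 33 = 934
No other subset beats 691.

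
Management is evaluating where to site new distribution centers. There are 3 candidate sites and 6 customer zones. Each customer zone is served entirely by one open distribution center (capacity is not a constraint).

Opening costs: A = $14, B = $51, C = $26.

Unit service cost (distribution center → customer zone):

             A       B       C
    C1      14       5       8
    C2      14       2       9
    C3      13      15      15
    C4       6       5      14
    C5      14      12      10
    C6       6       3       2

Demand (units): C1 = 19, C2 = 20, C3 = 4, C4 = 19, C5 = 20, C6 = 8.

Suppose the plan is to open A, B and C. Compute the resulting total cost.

Total cost: 589

Each customer zone is assigned to its cheapest site among the open ones.
{A, B, C}: C1→B 5·19=95, C2→B 2·20=40, C3→A 13·4=52, C4→B 5·19=95, C5→C 10·20=200, C6→C 2·8=16. Service 498; fixed 91; total 589.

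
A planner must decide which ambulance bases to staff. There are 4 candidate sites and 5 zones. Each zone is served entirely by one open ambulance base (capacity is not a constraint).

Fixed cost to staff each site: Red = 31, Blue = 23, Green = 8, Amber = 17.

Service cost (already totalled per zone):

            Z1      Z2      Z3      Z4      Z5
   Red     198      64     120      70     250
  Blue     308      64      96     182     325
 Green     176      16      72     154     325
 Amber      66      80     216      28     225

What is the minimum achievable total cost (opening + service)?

For any fixed open set, each zone goes to its cheapest open site; total = fixed + service.
{Green, Amber}: Z1→Amber 66, Z2→Green 16, Z3→Green 72, Z4→Amber 28, Z5→Amber 225. Service 407; fixed 25; total 432.
{Blue, Green, Amber}: service 407 + fixed 48 = 455
{Red, Green, Amber}: service 407 + fixed 56 = 463
{Red, Blue, Green, Amber}: Z1→Amber 66, Z2→Green 16, Z3→Green 72, Z4→Amber 28, Z5→Amber 225. Service 407; fixed 79; total 486.
No other subset beats 432.

Minimum total cost: 432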